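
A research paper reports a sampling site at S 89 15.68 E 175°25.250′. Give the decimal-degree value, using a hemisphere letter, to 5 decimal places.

89.26133° S, 175.42083° E

φ: 89 + 15.68/60 = 89.261333
λ: 175 + 25.25/60 = 175.420833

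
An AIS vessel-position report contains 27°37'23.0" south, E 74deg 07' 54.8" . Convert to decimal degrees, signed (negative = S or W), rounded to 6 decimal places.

φ: 27 + 37/60 + 23/3600 = 27.6230556
hemisphere S, so the sign is −
Lon: 7′ + 54.8″ = 7.91333′; 74 + 7.91333/60 = 74.1318889
E ⇒ keep positive

-27.623056, 74.131889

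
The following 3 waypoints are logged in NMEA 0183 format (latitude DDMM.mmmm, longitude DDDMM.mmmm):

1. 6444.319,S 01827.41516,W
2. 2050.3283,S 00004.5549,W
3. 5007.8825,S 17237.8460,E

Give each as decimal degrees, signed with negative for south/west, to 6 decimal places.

Point 1:
  φ: degrees = first 2 digits = 64, minutes = 44.319; 64 + 44.319/60 = 64.7386500
  S → negative
  λ: degrees = first 3 digits = 18, minutes = 27.41516; 18 + 27.41516/60 = 18.4569193
  W → negative
Point 2:
  Lat: split at 2 digits → 20° and 50.3283′; 20 + 50.3283/60 = 20.8388050
  S ⇒ negate
  λ: split at 3 digits → 000° and 4.5549′; 0 + 4.5549/60 = 0.0759150
  W → negative
Point 3:
  Lat: degrees = first 2 digits = 50, minutes = 7.8825; 50 + 7.8825/60 = 50.1313750
  hemisphere S, so the sign is −
  Longitude: degrees = first 3 digits = 172, minutes = 37.846; 172 + 37.846/60 = 172.6307667
  E ⇒ keep positive

1. -64.738650, -18.456919
2. -20.838805, -0.075915
3. -50.131375, 172.630767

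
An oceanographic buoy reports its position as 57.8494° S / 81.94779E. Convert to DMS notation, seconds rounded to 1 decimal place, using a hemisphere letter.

Lat: whole degrees 57; 50.96400′ → 50′ and 57.840″
Lon: 0.947790 × 60 = 56.86740′ → 56′, remainder × 60 = 52.044″

57°50′57.8″ S, 81°56′52.0″ E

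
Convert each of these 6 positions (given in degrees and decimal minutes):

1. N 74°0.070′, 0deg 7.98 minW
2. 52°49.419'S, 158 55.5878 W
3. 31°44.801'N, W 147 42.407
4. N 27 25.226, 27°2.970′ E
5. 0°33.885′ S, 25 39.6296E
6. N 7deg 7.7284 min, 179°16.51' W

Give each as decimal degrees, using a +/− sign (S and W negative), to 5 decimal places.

Point 1:
  Latitude: 0.07′ = 0.001167°; total 74.001167
  N ⇒ keep positive
  Longitude: 7.98′ = 0.133000°; total 0.133000
  W → negative
Point 2:
  φ: 52 + 49.419/60 = 52.823650
  hemisphere S, so the sign is −
  λ: 158 + 55.5878/60 = 158.926463
  W → negative
Point 3:
  φ: 44.801′ = 0.746683°; total 31.746683
  N → positive
  λ: 147 + 42.407/60 = 147.706783
  W → negative
Point 4:
  φ: 25.226′ = 0.420433°; total 27.420433
  N → positive
  Longitude: 27 + 2.97/60 = 27.049500
  E → positive
Point 5:
  Latitude: 33.885′ = 0.564750°; total 0.564750
  S → negative
  Lon: 25 + 39.6296/60 = 25.660493
  E ⇒ keep positive
Point 6:
  Lat: 7.7284′ = 0.128807°; total 7.128807
  N ⇒ keep positive
  Lon: 179 + 16.51/60 = 179.275167
  W ⇒ negate

1. 74.00117, -0.13300
2. -52.82365, -158.92646
3. 31.74668, -147.70678
4. 27.42043, 27.04950
5. -0.56475, 25.66049
6. 7.12881, -179.27517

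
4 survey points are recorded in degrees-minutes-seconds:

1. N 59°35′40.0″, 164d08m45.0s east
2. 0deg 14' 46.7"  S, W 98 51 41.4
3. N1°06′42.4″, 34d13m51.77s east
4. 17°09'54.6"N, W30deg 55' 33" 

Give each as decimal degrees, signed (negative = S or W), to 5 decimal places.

1. 59.59444, 164.14583
2. -0.24631, -98.86150
3. 1.11178, 34.23105
4. 17.16517, -30.92583

Point 1:
  Lat: 59° + 35/60 + 40/3600 = 59 + 0.583333 + 0.011111 = 59.594444
  N ⇒ keep positive
  λ: 164 + 8/60 + 45/3600 = 164.145833
  E → positive
Point 2:
  Lat: 0° + 14/60 + 46.7/3600 = 0 + 0.233333 + 0.012972 = 0.246306
  S → negative
  λ: 51′ + 41.4″ = 51.69000′; 98 + 51.69000/60 = 98.861500
  W ⇒ negate
Point 3:
  Lat: 6′ + 42.4″ = 6.70667′; 1 + 6.70667/60 = 1.111778
  N → positive
  Longitude: 13′ + 51.77″ = 13.86283′; 34 + 13.86283/60 = 34.231047
  E → positive
Point 4:
  Latitude: 17 + 9/60 + 54.6/3600 = 17.165167
  N → positive
  Lon: 30° + 55/60 + 33/3600 = 30 + 0.916667 + 0.009167 = 30.925833
  hemisphere W, so the sign is −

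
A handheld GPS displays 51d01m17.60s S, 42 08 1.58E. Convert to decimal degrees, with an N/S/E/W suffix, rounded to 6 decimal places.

51.021556° S, 42.133772° E

φ: 51 + 1/60 + 17.6/3600 = 51.0215556
λ: 8′ + 1.58″ = 8.02633′; 42 + 8.02633/60 = 42.1337722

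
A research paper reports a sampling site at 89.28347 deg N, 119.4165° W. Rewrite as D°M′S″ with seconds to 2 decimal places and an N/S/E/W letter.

φ: 0.283470 × 60 = 17.00820′ → 17′, remainder × 60 = 0.4920″
Longitude: 0.416500° → 24.99000′; 0.99000 × 60 = 59.4000″

89°17′0.49″ N, 119°24′59.40″ W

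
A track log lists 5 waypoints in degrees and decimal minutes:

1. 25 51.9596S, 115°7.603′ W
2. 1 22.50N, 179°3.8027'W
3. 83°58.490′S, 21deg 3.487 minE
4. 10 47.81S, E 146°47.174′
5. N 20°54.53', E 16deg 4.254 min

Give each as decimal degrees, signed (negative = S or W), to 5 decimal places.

Point 1:
  φ: 25 + 51.9596/60 = 25.865993
  S → negative
  Longitude: 7.603′ = 0.126717°; total 115.126717
  W → negative
Point 2:
  Latitude: 22.5′ = 0.375000°; total 1.375000
  N → positive
  Longitude: 179 + 3.8027/60 = 179.063378
  hemisphere W, so the sign is −
Point 3:
  Latitude: 58.49′ = 0.974833°; total 83.974833
  S ⇒ negate
  Lon: 3.487′ = 0.058117°; total 21.058117
  E → positive
Point 4:
  Latitude: 10 + 47.81/60 = 10.796833
  S → negative
  Lon: 47.174′ = 0.786233°; total 146.786233
  E ⇒ keep positive
Point 5:
  Lat: 54.53′ = 0.908833°; total 20.908833
  N ⇒ keep positive
  λ: 4.254′ = 0.070900°; total 16.070900
  E → positive

1. -25.86599, -115.12672
2. 1.37500, -179.06338
3. -83.97483, 21.05812
4. -10.79683, 146.78623
5. 20.90883, 16.07090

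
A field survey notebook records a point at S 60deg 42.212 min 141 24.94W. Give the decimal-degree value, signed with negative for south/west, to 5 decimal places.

Latitude: 42.212′ = 0.703533°; total 60.703533
S → negative
Lon: 24.94′ = 0.415667°; total 141.415667
W ⇒ negate

-60.70353, -141.41567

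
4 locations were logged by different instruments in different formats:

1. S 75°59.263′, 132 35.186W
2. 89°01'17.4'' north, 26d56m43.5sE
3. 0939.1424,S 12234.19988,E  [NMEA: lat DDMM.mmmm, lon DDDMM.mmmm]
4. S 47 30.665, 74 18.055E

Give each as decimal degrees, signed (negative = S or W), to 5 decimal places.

Point 1:
  Latitude: 75 + 59.263/60 = 75.987717
  S → negative
  λ: 132 + 35.186/60 = 132.586433
  W ⇒ negate
Point 2:
  Lat: 89° + 1/60 + 17.4/3600 = 89 + 0.016667 + 0.004833 = 89.021500
  N ⇒ keep positive
  λ: 56′ + 43.5″ = 56.72500′; 26 + 56.72500/60 = 26.945417
  E → positive
Point 3:
  Lat: split at 2 digits → 09° and 39.1424′; 9 + 39.1424/60 = 9.652373
  S → negative
  λ: degrees = first 3 digits = 122, minutes = 34.19988; 122 + 34.19988/60 = 122.569998
  E → positive
Point 4:
  φ: 30.665′ = 0.511083°; total 47.511083
  hemisphere S, so the sign is −
  λ: 74 + 18.055/60 = 74.300917
  E ⇒ keep positive

1. -75.98772, -132.58643
2. 89.02150, 26.94542
3. -9.65237, 122.57000
4. -47.51108, 74.30092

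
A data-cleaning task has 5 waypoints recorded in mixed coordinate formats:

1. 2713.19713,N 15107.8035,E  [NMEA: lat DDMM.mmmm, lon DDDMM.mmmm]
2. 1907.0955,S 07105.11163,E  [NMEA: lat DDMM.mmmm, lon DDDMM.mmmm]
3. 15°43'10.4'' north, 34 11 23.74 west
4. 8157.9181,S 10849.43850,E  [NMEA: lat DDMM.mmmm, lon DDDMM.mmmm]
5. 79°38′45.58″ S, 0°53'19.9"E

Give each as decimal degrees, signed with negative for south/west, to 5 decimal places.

Point 1:
  φ: degrees = first 2 digits = 27, minutes = 13.19713; 27 + 13.19713/60 = 27.219952
  N → positive
  Longitude: degrees = first 3 digits = 151, minutes = 7.8035; 151 + 7.8035/60 = 151.130058
  E → positive
Point 2:
  φ: degrees = first 2 digits = 19, minutes = 7.0955; 19 + 7.0955/60 = 19.118258
  S → negative
  Longitude: degrees = first 3 digits = 71, minutes = 5.11163; 71 + 5.11163/60 = 71.085194
  E → positive
Point 3:
  Latitude: 15 + 43/60 + 10.4/3600 = 15.719556
  N ⇒ keep positive
  λ: 34 + 11/60 + 23.74/3600 = 34.189928
  W → negative
Point 4:
  φ: degrees = first 2 digits = 81, minutes = 57.9181; 81 + 57.9181/60 = 81.965302
  S ⇒ negate
  λ: degrees = first 3 digits = 108, minutes = 49.4385; 108 + 49.4385/60 = 108.823975
  E → positive
Point 5:
  φ: 79° + 38/60 + 45.58/3600 = 79 + 0.633333 + 0.012661 = 79.645994
  S → negative
  Lon: 0° + 53/60 + 19.9/3600 = 0 + 0.883333 + 0.005528 = 0.888861
  E → positive

1. 27.21995, 151.13006
2. -19.11826, 71.08519
3. 15.71956, -34.18993
4. -81.96530, 108.82398
5. -79.64599, 0.88886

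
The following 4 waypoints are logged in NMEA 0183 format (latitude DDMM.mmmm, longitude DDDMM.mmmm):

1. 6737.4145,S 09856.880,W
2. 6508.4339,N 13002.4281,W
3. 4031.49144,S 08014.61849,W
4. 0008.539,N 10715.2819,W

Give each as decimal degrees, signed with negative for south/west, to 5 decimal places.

Point 1:
  Lat: split at 2 digits → 67° and 37.4145′; 67 + 37.4145/60 = 67.623575
  S → negative
  Lon: split at 3 digits → 098° and 56.88′; 98 + 56.88/60 = 98.948000
  W → negative
Point 2:
  Latitude: degrees = first 2 digits = 65, minutes = 8.4339; 65 + 8.4339/60 = 65.140565
  N ⇒ keep positive
  Longitude: split at 3 digits → 130° and 2.4281′; 130 + 2.4281/60 = 130.040468
  W → negative
Point 3:
  φ: split at 2 digits → 40° and 31.49144′; 40 + 31.49144/60 = 40.524857
  S → negative
  Lon: split at 3 digits → 080° and 14.61849′; 80 + 14.61849/60 = 80.243642
  W ⇒ negate
Point 4:
  Lat: split at 2 digits → 00° and 8.539′; 0 + 8.539/60 = 0.142317
  N → positive
  Longitude: degrees = first 3 digits = 107, minutes = 15.2819; 107 + 15.2819/60 = 107.254698
  W → negative

1. -67.62358, -98.94800
2. 65.14057, -130.04047
3. -40.52486, -80.24364
4. 0.14232, -107.25470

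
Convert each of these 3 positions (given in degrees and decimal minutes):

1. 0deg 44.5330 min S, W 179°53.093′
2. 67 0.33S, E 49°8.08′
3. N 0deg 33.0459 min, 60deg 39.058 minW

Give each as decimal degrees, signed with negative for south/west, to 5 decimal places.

Point 1:
  Latitude: 44.533′ = 0.742217°; total 0.742217
  S ⇒ negate
  Lon: 53.093′ = 0.884883°; total 179.884883
  W → negative
Point 2:
  Latitude: 67 + 0.33/60 = 67.005500
  S ⇒ negate
  Longitude: 49 + 8.08/60 = 49.134667
  E → positive
Point 3:
  Latitude: 0 + 33.0459/60 = 0.550765
  N → positive
  Lon: 39.058′ = 0.650967°; total 60.650967
  W → negative

1. -0.74222, -179.88488
2. -67.00550, 49.13467
3. 0.55077, -60.65097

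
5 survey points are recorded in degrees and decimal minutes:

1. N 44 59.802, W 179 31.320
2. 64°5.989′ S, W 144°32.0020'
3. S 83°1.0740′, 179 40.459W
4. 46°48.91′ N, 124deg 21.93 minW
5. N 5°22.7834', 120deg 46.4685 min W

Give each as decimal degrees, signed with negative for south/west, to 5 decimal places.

Point 1:
  φ: 59.802′ = 0.996700°; total 44.996700
  N ⇒ keep positive
  Lon: 179 + 31.32/60 = 179.522000
  W → negative
Point 2:
  φ: 64 + 5.989/60 = 64.099817
  S → negative
  Lon: 144 + 32.002/60 = 144.533367
  W ⇒ negate
Point 3:
  φ: 83 + 1.074/60 = 83.017900
  S → negative
  Lon: 40.459′ = 0.674317°; total 179.674317
  W → negative
Point 4:
  Lat: 48.91′ = 0.815167°; total 46.815167
  N → positive
  Longitude: 124 + 21.93/60 = 124.365500
  W ⇒ negate
Point 5:
  φ: 22.7834′ = 0.379723°; total 5.379723
  N → positive
  λ: 46.4685′ = 0.774475°; total 120.774475
  W ⇒ negate

1. 44.99670, -179.52200
2. -64.09982, -144.53337
3. -83.01790, -179.67432
4. 46.81517, -124.36550
5. 5.37972, -120.77448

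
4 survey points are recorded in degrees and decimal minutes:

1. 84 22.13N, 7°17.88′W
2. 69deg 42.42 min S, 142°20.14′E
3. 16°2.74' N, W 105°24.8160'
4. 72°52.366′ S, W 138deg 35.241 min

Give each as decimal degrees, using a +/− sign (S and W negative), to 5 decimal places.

1. 84.36883, -7.29800
2. -69.70700, 142.33567
3. 16.04567, -105.41360
4. -72.87277, -138.58735

Point 1:
  Latitude: 84 + 22.13/60 = 84.368833
  N ⇒ keep positive
  Lon: 7 + 17.88/60 = 7.298000
  W → negative
Point 2:
  φ: 42.42′ = 0.707000°; total 69.707000
  S → negative
  Lon: 142 + 20.14/60 = 142.335667
  E → positive
Point 3:
  Latitude: 2.74′ = 0.045667°; total 16.045667
  N → positive
  Lon: 24.816′ = 0.413600°; total 105.413600
  W → negative
Point 4:
  φ: 72 + 52.366/60 = 72.872767
  hemisphere S, so the sign is −
  λ: 138 + 35.241/60 = 138.587350
  hemisphere W, so the sign is −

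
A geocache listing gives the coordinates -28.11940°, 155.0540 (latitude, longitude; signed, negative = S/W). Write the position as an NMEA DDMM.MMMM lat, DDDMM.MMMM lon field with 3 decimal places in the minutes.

Latitude is negative → S; |value| = 28.119400
Lat: 28° + 0.119400 × 60 = 28° 7.16400′
Lon: 155° + 0.054000 × 60 = 155° 3.24000′

2807.164,S / 15503.240,E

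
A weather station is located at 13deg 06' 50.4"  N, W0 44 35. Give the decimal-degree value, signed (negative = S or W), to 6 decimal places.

13.114000, -0.743056

φ: 13° + 6/60 + 50.4/3600 = 13 + 0.100000 + 0.014000 = 13.1140000
N ⇒ keep positive
λ: 0 + 44/60 + 35/3600 = 0.7430556
W ⇒ negate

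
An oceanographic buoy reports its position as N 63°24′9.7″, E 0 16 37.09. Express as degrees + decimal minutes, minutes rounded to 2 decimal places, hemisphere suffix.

63° 24.16′ N, 0° 16.62′ E

Latitude: seconds/60 = 0.16167; minutes = 24 + 0.16167 = 24.1617
Lon: 16 + 37.09/60 = 16.6182′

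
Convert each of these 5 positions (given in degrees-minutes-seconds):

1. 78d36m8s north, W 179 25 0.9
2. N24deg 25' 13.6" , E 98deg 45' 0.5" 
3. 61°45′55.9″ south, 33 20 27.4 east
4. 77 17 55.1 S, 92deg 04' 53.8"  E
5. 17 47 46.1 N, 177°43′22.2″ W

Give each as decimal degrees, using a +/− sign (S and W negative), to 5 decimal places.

Point 1:
  φ: 78 + 36/60 + 8/3600 = 78.602222
  N → positive
  Lon: 25′ + 0.9″ = 25.01500′; 179 + 25.01500/60 = 179.416917
  W ⇒ negate
Point 2:
  φ: 25′ + 13.6″ = 25.22667′; 24 + 25.22667/60 = 24.420444
  N → positive
  Lon: 98° + 45/60 + 0.5/3600 = 98 + 0.750000 + 0.000139 = 98.750139
  E → positive
Point 3:
  Lat: 61 + 45/60 + 55.9/3600 = 61.765528
  S ⇒ negate
  λ: 33° + 20/60 + 27.4/3600 = 33 + 0.333333 + 0.007611 = 33.340944
  E → positive
Point 4:
  Latitude: 77° + 17/60 + 55.1/3600 = 77 + 0.283333 + 0.015306 = 77.298639
  hemisphere S, so the sign is −
  Longitude: 4′ + 53.8″ = 4.89667′; 92 + 4.89667/60 = 92.081611
  E → positive
Point 5:
  Lat: 17 + 47/60 + 46.1/3600 = 17.796139
  N → positive
  Lon: 43′ + 22.2″ = 43.37000′; 177 + 43.37000/60 = 177.722833
  hemisphere W, so the sign is −

1. 78.60222, -179.41692
2. 24.42044, 98.75014
3. -61.76553, 33.34094
4. -77.29864, 92.08161
5. 17.79614, -177.72283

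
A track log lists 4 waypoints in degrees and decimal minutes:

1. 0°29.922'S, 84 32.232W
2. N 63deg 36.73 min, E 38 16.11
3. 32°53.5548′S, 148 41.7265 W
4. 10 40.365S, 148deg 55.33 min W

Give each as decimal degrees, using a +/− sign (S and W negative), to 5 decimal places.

1. -0.49870, -84.53720
2. 63.61217, 38.26850
3. -32.89258, -148.69544
4. -10.67275, -148.92217

Point 1:
  Lat: 0 + 29.922/60 = 0.498700
  hemisphere S, so the sign is −
  λ: 32.232′ = 0.537200°; total 84.537200
  hemisphere W, so the sign is −
Point 2:
  φ: 63 + 36.73/60 = 63.612167
  N ⇒ keep positive
  λ: 16.11′ = 0.268500°; total 38.268500
  E ⇒ keep positive
Point 3:
  Lat: 53.5548′ = 0.892580°; total 32.892580
  S → negative
  λ: 148 + 41.7265/60 = 148.695442
  W ⇒ negate
Point 4:
  φ: 10 + 40.365/60 = 10.672750
  S ⇒ negate
  Lon: 55.33′ = 0.922167°; total 148.922167
  W → negative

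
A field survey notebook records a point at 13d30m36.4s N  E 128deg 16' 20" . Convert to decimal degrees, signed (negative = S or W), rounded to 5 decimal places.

φ: 13° + 30/60 + 36.4/3600 = 13 + 0.500000 + 0.010111 = 13.510111
N → positive
Longitude: 128° + 16/60 + 20/3600 = 128 + 0.266667 + 0.005556 = 128.272222
E → positive

13.51011, 128.27222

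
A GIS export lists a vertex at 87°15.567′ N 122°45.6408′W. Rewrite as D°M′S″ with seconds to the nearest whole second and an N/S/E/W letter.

Latitude: fractional minutes 0.56700 × 60 = 34.02″
Longitude: 45.64080′ → 45′ and 0.64080 × 60 = 38.45″

87°15′34″ N, 122°45′38″ W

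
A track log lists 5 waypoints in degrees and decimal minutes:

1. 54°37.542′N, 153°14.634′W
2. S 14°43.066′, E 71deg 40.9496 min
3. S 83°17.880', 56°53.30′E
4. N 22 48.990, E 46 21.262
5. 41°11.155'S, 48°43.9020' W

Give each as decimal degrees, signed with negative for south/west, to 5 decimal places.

Point 1:
  Lat: 54 + 37.542/60 = 54.625700
  N → positive
  Longitude: 14.634′ = 0.243900°; total 153.243900
  W ⇒ negate
Point 2:
  Latitude: 14 + 43.066/60 = 14.717767
  hemisphere S, so the sign is −
  Longitude: 40.9496′ = 0.682493°; total 71.682493
  E ⇒ keep positive
Point 3:
  Latitude: 17.88′ = 0.298000°; total 83.298000
  hemisphere S, so the sign is −
  Longitude: 53.3′ = 0.888333°; total 56.888333
  E → positive
Point 4:
  Latitude: 22 + 48.99/60 = 22.816500
  N ⇒ keep positive
  λ: 21.262′ = 0.354367°; total 46.354367
  E → positive
Point 5:
  Latitude: 41 + 11.155/60 = 41.185917
  hemisphere S, so the sign is −
  Lon: 48 + 43.902/60 = 48.731700
  hemisphere W, so the sign is −

1. 54.62570, -153.24390
2. -14.71777, 71.68249
3. -83.29800, 56.88833
4. 22.81650, 46.35437
5. -41.18592, -48.73170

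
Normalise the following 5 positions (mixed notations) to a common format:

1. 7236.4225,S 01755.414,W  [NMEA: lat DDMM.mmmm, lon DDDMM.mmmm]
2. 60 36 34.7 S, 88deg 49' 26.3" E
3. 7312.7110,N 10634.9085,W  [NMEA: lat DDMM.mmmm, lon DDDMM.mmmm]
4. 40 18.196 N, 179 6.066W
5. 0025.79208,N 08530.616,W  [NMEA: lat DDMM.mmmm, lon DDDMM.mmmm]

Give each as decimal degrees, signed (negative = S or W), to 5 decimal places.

1. -72.60704, -17.92357
2. -60.60964, 88.82397
3. 73.21185, -106.58181
4. 40.30327, -179.10110
5. 0.42987, -85.51027

Point 1:
  φ: split at 2 digits → 72° and 36.4225′; 72 + 36.4225/60 = 72.607042
  S ⇒ negate
  Longitude: degrees = first 3 digits = 17, minutes = 55.414; 17 + 55.414/60 = 17.923567
  W ⇒ negate
Point 2:
  Lat: 60° + 36/60 + 34.7/3600 = 60 + 0.600000 + 0.009639 = 60.609639
  S → negative
  Lon: 88° + 49/60 + 26.3/3600 = 88 + 0.816667 + 0.007306 = 88.823972
  E ⇒ keep positive
Point 3:
  Latitude: degrees = first 2 digits = 73, minutes = 12.711; 73 + 12.711/60 = 73.211850
  N ⇒ keep positive
  Lon: degrees = first 3 digits = 106, minutes = 34.9085; 106 + 34.9085/60 = 106.581808
  W → negative
Point 4:
  Latitude: 18.196′ = 0.303267°; total 40.303267
  N → positive
  Longitude: 6.066′ = 0.101100°; total 179.101100
  hemisphere W, so the sign is −
Point 5:
  Latitude: degrees = first 2 digits = 0, minutes = 25.79208; 0 + 25.79208/60 = 0.429868
  N ⇒ keep positive
  Longitude: split at 3 digits → 085° and 30.616′; 85 + 30.616/60 = 85.510267
  hemisphere W, so the sign is −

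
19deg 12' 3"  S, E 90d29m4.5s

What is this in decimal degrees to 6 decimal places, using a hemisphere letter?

19.200833° S, 90.484583° E

Latitude: 12′ + 3″ = 12.05000′; 19 + 12.05000/60 = 19.2008333
λ: 90° + 29/60 + 4.5/3600 = 90 + 0.483333 + 0.001250 = 90.4845833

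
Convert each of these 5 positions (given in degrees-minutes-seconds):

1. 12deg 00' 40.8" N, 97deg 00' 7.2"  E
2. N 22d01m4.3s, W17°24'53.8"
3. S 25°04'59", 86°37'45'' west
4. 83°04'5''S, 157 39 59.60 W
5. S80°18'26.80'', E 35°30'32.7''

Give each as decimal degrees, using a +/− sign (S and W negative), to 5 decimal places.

1. 12.01133, 97.00200
2. 22.01786, -17.41494
3. -25.08306, -86.62917
4. -83.06806, -157.66656
5. -80.30744, 35.50908

Point 1:
  φ: 12° + 0/60 + 40.8/3600 = 12 + 0.000000 + 0.011333 = 12.011333
  N ⇒ keep positive
  Longitude: 0′ + 7.2″ = 0.12000′; 97 + 0.12000/60 = 97.002000
  E ⇒ keep positive
Point 2:
  Lat: 1′ + 4.3″ = 1.07167′; 22 + 1.07167/60 = 22.017861
  N → positive
  Lon: 24′ + 53.8″ = 24.89667′; 17 + 24.89667/60 = 17.414944
  hemisphere W, so the sign is −
Point 3:
  Latitude: 25 + 4/60 + 59/3600 = 25.083056
  S → negative
  Longitude: 86 + 37/60 + 45/3600 = 86.629167
  hemisphere W, so the sign is −
Point 4:
  φ: 83° + 4/60 + 5/3600 = 83 + 0.066667 + 0.001389 = 83.068056
  hemisphere S, so the sign is −
  Lon: 157 + 39/60 + 59.6/3600 = 157.666556
  hemisphere W, so the sign is −
Point 5:
  Latitude: 18′ + 26.8″ = 18.44667′; 80 + 18.44667/60 = 80.307444
  hemisphere S, so the sign is −
  Longitude: 35° + 30/60 + 32.7/3600 = 35 + 0.500000 + 0.009083 = 35.509083
  E → positive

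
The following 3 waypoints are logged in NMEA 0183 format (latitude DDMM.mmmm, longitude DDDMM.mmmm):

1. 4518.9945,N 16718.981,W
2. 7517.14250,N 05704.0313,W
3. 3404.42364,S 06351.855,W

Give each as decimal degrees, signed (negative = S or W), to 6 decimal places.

1. 45.316575, -167.316350
2. 75.285708, -57.067188
3. -34.073727, -63.864250

Point 1:
  Latitude: degrees = first 2 digits = 45, minutes = 18.9945; 45 + 18.9945/60 = 45.3165750
  N ⇒ keep positive
  λ: degrees = first 3 digits = 167, minutes = 18.981; 167 + 18.981/60 = 167.3163500
  W → negative
Point 2:
  Latitude: split at 2 digits → 75° and 17.1425′; 75 + 17.1425/60 = 75.2857083
  N ⇒ keep positive
  λ: split at 3 digits → 057° and 4.0313′; 57 + 4.0313/60 = 57.0671883
  W → negative
Point 3:
  Lat: degrees = first 2 digits = 34, minutes = 4.42364; 34 + 4.42364/60 = 34.0737273
  hemisphere S, so the sign is −
  Longitude: degrees = first 3 digits = 63, minutes = 51.855; 63 + 51.855/60 = 63.8642500
  W → negative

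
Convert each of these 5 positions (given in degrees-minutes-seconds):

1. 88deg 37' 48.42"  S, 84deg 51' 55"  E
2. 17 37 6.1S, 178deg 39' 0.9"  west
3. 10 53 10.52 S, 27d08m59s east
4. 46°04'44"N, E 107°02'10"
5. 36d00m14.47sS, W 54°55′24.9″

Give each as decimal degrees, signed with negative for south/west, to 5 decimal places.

1. -88.63012, 84.86528
2. -17.61836, -178.65025
3. -10.88626, 27.14972
4. 46.07889, 107.03611
5. -36.00402, -54.92358

Point 1:
  Latitude: 88° + 37/60 + 48.42/3600 = 88 + 0.616667 + 0.013450 = 88.630117
  hemisphere S, so the sign is −
  Longitude: 84° + 51/60 + 55/3600 = 84 + 0.850000 + 0.015278 = 84.865278
  E → positive
Point 2:
  Lat: 37′ + 6.1″ = 37.10167′; 17 + 37.10167/60 = 17.618361
  hemisphere S, so the sign is −
  Longitude: 39′ + 0.9″ = 39.01500′; 178 + 39.01500/60 = 178.650250
  W ⇒ negate
Point 3:
  φ: 10 + 53/60 + 10.52/3600 = 10.886256
  S ⇒ negate
  λ: 27° + 8/60 + 59/3600 = 27 + 0.133333 + 0.016389 = 27.149722
  E → positive
Point 4:
  Lat: 4′ + 44″ = 4.73333′; 46 + 4.73333/60 = 46.078889
  N ⇒ keep positive
  λ: 107 + 2/60 + 10/3600 = 107.036111
  E ⇒ keep positive
Point 5:
  φ: 0′ + 14.47″ = 0.24117′; 36 + 0.24117/60 = 36.004019
  hemisphere S, so the sign is −
  λ: 54° + 55/60 + 24.9/3600 = 54 + 0.916667 + 0.006917 = 54.923583
  W ⇒ negate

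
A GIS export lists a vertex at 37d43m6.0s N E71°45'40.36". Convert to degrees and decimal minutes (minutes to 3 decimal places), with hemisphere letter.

φ: 43 + 6/60 = 43.10000′
Longitude: seconds/60 = 0.67267; minutes = 45 + 0.67267 = 45.67267

37° 43.100′ N, 71° 45.673′ E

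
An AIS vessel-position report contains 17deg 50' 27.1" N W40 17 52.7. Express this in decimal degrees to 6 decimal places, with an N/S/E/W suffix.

17.840861° N, 40.297972° W

Lat: 17 + 50/60 + 27.1/3600 = 17.8408611
λ: 40 + 17/60 + 52.7/3600 = 40.2979722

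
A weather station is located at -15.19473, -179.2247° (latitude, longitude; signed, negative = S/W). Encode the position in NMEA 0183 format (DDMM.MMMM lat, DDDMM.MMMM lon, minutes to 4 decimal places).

Latitude is negative → S; |value| = 15.194730
Lat: fractional part 0.194730 → 11.683800 minutes
Longitude is negative → W; |value| = 179.224700
λ: minutes = (179.224700 − 179) × 60 = 13.482000

1511.6838,S / 17913.4820,W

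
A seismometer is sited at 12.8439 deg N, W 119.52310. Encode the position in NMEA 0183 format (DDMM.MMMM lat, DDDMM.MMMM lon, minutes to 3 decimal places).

φ: minutes = (12.843900 − 12) × 60 = 50.63400
Lon: fractional part 0.523100 → 31.38600 minutes

1250.634,N / 11931.386,W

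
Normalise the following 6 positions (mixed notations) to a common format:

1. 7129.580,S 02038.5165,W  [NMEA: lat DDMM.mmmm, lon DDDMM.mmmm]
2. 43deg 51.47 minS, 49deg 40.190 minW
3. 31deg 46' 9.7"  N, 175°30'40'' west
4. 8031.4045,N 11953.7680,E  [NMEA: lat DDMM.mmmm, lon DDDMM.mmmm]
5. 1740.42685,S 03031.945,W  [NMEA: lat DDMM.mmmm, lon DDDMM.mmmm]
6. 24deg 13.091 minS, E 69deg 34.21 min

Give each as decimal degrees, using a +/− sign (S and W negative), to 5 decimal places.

1. -71.49300, -20.64194
2. -43.85783, -49.66983
3. 31.76936, -175.51111
4. 80.52341, 119.89613
5. -17.67378, -30.53242
6. -24.21818, 69.57017

Point 1:
  Latitude: split at 2 digits → 71° and 29.58′; 71 + 29.58/60 = 71.493000
  hemisphere S, so the sign is −
  Lon: degrees = first 3 digits = 20, minutes = 38.5165; 20 + 38.5165/60 = 20.641942
  hemisphere W, so the sign is −
Point 2:
  Latitude: 51.47′ = 0.857833°; total 43.857833
  hemisphere S, so the sign is −
  λ: 49 + 40.19/60 = 49.669833
  W → negative
Point 3:
  Latitude: 31° + 46/60 + 9.7/3600 = 31 + 0.766667 + 0.002694 = 31.769361
  N → positive
  Longitude: 175 + 30/60 + 40/3600 = 175.511111
  W → negative
Point 4:
  φ: degrees = first 2 digits = 80, minutes = 31.4045; 80 + 31.4045/60 = 80.523408
  N ⇒ keep positive
  Lon: split at 3 digits → 119° and 53.768′; 119 + 53.768/60 = 119.896133
  E → positive
Point 5:
  φ: degrees = first 2 digits = 17, minutes = 40.42685; 17 + 40.42685/60 = 17.673781
  S → negative
  Lon: split at 3 digits → 030° and 31.945′; 30 + 31.945/60 = 30.532417
  W → negative
Point 6:
  Lat: 24 + 13.091/60 = 24.218183
  S ⇒ negate
  λ: 69 + 34.21/60 = 69.570167
  E → positive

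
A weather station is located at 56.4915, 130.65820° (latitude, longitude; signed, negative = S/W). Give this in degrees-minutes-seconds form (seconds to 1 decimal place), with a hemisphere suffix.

56°29′29.4″ N, 130°39′29.5″ E

Lat: 0.491500° → 29.49000′; 0.49000 × 60 = 29.400″
λ: 0.658200° → 39.49200′; 0.49200 × 60 = 29.520″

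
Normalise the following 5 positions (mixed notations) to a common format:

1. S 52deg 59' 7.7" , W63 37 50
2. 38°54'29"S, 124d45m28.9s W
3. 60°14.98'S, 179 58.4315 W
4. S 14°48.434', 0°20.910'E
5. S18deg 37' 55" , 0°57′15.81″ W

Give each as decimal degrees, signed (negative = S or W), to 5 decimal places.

Point 1:
  Latitude: 59′ + 7.7″ = 59.12833′; 52 + 59.12833/60 = 52.985472
  hemisphere S, so the sign is −
  λ: 37′ + 50″ = 37.83333′; 63 + 37.83333/60 = 63.630556
  W ⇒ negate
Point 2:
  Lat: 54′ + 29″ = 54.48333′; 38 + 54.48333/60 = 38.908056
  S → negative
  λ: 45′ + 28.9″ = 45.48167′; 124 + 45.48167/60 = 124.758028
  W → negative
Point 3:
  Latitude: 60 + 14.98/60 = 60.249667
  S → negative
  Longitude: 58.4315′ = 0.973858°; total 179.973858
  hemisphere W, so the sign is −
Point 4:
  Lat: 48.434′ = 0.807233°; total 14.807233
  S ⇒ negate
  Lon: 0 + 20.91/60 = 0.348500
  E → positive
Point 5:
  φ: 37′ + 55″ = 37.91667′; 18 + 37.91667/60 = 18.631944
  S ⇒ negate
  Lon: 0° + 57/60 + 15.81/3600 = 0 + 0.950000 + 0.004392 = 0.954392
  W → negative

1. -52.98547, -63.63056
2. -38.90806, -124.75803
3. -60.24967, -179.97386
4. -14.80723, 0.34850
5. -18.63194, -0.95439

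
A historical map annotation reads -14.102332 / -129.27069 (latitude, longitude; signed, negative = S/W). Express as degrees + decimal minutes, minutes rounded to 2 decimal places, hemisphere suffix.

14° 6.14′ S, 129° 16.24′ W

Latitude is negative → S; |value| = 14.102332
φ: 14° + 0.102332 × 60 = 14° 6.1399′
Longitude is negative → W; |value| = 129.270690
λ: 129° + 0.270690 × 60 = 129° 16.2414′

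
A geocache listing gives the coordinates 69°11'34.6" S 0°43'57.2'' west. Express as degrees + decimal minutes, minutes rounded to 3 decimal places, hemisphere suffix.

69° 11.577′ S, 0° 43.953′ W

φ: seconds/60 = 0.57667; minutes = 11 + 0.57667 = 11.57667
Lon: seconds/60 = 0.95333; minutes = 43 + 0.95333 = 43.95333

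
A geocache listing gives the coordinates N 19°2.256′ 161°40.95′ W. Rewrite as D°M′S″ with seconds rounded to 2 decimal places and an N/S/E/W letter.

19°02′15.36″ N, 161°40′57.00″ W

φ: fractional minutes 0.25600 × 60 = 15.3600″
λ: 40.95000′ → 40′ and 0.95000 × 60 = 57.0000″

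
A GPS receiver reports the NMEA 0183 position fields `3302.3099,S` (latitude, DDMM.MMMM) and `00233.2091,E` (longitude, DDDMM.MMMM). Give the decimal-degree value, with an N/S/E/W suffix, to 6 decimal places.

Latitude: split at 2 digits → 33° and 2.3099′; 33 + 2.3099/60 = 33.0384983
Lon: split at 3 digits → 002° and 33.2091′; 2 + 33.2091/60 = 2.5534850

33.038498° S, 2.553485° E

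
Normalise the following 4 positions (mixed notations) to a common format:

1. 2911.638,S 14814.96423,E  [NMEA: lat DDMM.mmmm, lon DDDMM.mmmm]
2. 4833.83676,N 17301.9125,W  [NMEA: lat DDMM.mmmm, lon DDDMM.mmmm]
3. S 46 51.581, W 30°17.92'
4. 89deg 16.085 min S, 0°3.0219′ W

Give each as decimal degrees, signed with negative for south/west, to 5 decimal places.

Point 1:
  φ: split at 2 digits → 29° and 11.638′; 29 + 11.638/60 = 29.193967
  hemisphere S, so the sign is −
  Longitude: split at 3 digits → 148° and 14.96423′; 148 + 14.96423/60 = 148.249404
  E ⇒ keep positive
Point 2:
  Lat: degrees = first 2 digits = 48, minutes = 33.83676; 48 + 33.83676/60 = 48.563946
  N → positive
  λ: degrees = first 3 digits = 173, minutes = 1.9125; 173 + 1.9125/60 = 173.031875
  W → negative
Point 3:
  φ: 46 + 51.581/60 = 46.859683
  S → negative
  Longitude: 30 + 17.92/60 = 30.298667
  W ⇒ negate
Point 4:
  φ: 16.085′ = 0.268083°; total 89.268083
  S ⇒ negate
  Lon: 0 + 3.0219/60 = 0.050365
  W → negative

1. -29.19397, 148.24940
2. 48.56395, -173.03188
3. -46.85968, -30.29867
4. -89.26808, -0.05037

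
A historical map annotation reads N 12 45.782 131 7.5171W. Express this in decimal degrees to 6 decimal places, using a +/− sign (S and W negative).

Latitude: 12 + 45.782/60 = 12.7630333
N ⇒ keep positive
Longitude: 131 + 7.5171/60 = 131.1252850
W ⇒ negate

12.763033, -131.125285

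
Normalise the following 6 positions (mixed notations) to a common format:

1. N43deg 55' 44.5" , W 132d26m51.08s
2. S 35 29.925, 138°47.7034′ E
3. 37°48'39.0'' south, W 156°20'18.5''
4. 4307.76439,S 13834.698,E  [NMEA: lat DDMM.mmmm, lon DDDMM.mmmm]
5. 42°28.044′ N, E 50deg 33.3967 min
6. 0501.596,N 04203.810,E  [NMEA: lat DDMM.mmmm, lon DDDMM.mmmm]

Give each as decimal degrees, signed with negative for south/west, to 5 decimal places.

1. 43.92903, -132.44752
2. -35.49875, 138.79506
3. -37.81083, -156.33847
4. -43.12941, 138.57830
5. 42.46740, 50.55661
6. 5.02660, 42.06350

Point 1:
  Latitude: 43° + 55/60 + 44.5/3600 = 43 + 0.916667 + 0.012361 = 43.929028
  N ⇒ keep positive
  λ: 26′ + 51.08″ = 26.85133′; 132 + 26.85133/60 = 132.447522
  W → negative
Point 2:
  φ: 35 + 29.925/60 = 35.498750
  hemisphere S, so the sign is −
  Longitude: 138 + 47.7034/60 = 138.795057
  E ⇒ keep positive
Point 3:
  Latitude: 37 + 48/60 + 39/3600 = 37.810833
  S ⇒ negate
  λ: 156° + 20/60 + 18.5/3600 = 156 + 0.333333 + 0.005139 = 156.338472
  W → negative
Point 4:
  Lat: split at 2 digits → 43° and 7.76439′; 43 + 7.76439/60 = 43.129407
  S ⇒ negate
  Longitude: split at 3 digits → 138° and 34.698′; 138 + 34.698/60 = 138.578300
  E ⇒ keep positive
Point 5:
  Lat: 28.044′ = 0.467400°; total 42.467400
  N ⇒ keep positive
  λ: 33.3967′ = 0.556612°; total 50.556612
  E ⇒ keep positive
Point 6:
  Lat: split at 2 digits → 05° and 1.596′; 5 + 1.596/60 = 5.026600
  N → positive
  Longitude: split at 3 digits → 042° and 3.81′; 42 + 3.81/60 = 42.063500
  E ⇒ keep positive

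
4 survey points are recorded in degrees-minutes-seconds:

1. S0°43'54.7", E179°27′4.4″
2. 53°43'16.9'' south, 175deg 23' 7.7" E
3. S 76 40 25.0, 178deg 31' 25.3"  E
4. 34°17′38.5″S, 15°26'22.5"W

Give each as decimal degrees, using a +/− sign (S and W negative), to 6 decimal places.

1. -0.731861, 179.451222
2. -53.721361, 175.385472
3. -76.673611, 178.523694
4. -34.294028, -15.439583

Point 1:
  Latitude: 43′ + 54.7″ = 43.91167′; 0 + 43.91167/60 = 0.7318611
  S → negative
  Lon: 179 + 27/60 + 4.4/3600 = 179.4512222
  E → positive
Point 2:
  Latitude: 53 + 43/60 + 16.9/3600 = 53.7213611
  S → negative
  λ: 175° + 23/60 + 7.7/3600 = 175 + 0.383333 + 0.002139 = 175.3854722
  E → positive
Point 3:
  Lat: 40′ + 25″ = 40.41667′; 76 + 40.41667/60 = 76.6736111
  S → negative
  Lon: 178 + 31/60 + 25.3/3600 = 178.5236944
  E → positive
Point 4:
  Lat: 17′ + 38.5″ = 17.64167′; 34 + 17.64167/60 = 34.2940278
  S ⇒ negate
  Lon: 26′ + 22.5″ = 26.37500′; 15 + 26.37500/60 = 15.4395833
  hemisphere W, so the sign is −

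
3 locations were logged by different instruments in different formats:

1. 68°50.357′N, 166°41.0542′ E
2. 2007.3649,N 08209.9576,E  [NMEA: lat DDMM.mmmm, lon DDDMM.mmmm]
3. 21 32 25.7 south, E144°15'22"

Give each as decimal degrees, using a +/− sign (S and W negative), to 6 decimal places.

1. 68.839283, 166.684237
2. 20.122748, 82.165960
3. -21.540472, 144.256111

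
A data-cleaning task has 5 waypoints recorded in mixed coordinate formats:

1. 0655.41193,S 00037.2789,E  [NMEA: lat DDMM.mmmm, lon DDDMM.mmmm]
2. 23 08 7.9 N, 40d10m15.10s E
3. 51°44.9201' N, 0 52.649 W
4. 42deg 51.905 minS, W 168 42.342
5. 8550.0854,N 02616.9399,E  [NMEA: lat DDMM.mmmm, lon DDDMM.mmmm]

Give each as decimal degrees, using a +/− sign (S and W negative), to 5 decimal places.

Point 1:
  Lat: split at 2 digits → 06° and 55.41193′; 6 + 55.41193/60 = 6.923532
  S ⇒ negate
  Lon: split at 3 digits → 000° and 37.2789′; 0 + 37.2789/60 = 0.621315
  E → positive
Point 2:
  Lat: 23 + 8/60 + 7.9/3600 = 23.135528
  N ⇒ keep positive
  λ: 40 + 10/60 + 15.1/3600 = 40.170861
  E → positive
Point 3:
  Latitude: 51 + 44.9201/60 = 51.748668
  N ⇒ keep positive
  Lon: 52.649′ = 0.877483°; total 0.877483
  hemisphere W, so the sign is −
Point 4:
  φ: 42 + 51.905/60 = 42.865083
  S ⇒ negate
  Longitude: 42.342′ = 0.705700°; total 168.705700
  W → negative
Point 5:
  Lat: split at 2 digits → 85° and 50.0854′; 85 + 50.0854/60 = 85.834757
  N → positive
  Longitude: degrees = first 3 digits = 26, minutes = 16.9399; 26 + 16.9399/60 = 26.282332
  E → positive

1. -6.92353, 0.62132
2. 23.13553, 40.17086
3. 51.74867, -0.87748
4. -42.86508, -168.70570
5. 85.83476, 26.28233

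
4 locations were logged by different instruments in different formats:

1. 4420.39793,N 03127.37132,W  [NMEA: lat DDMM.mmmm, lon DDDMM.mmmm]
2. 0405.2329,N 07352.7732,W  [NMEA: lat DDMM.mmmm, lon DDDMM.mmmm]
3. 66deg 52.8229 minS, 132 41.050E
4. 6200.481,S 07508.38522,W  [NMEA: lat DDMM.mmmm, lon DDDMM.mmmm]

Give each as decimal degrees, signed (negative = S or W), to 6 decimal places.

1. 44.339966, -31.456189
2. 4.087215, -73.879553
3. -66.880382, 132.684167
4. -62.008017, -75.139754

Point 1:
  φ: degrees = first 2 digits = 44, minutes = 20.39793; 44 + 20.39793/60 = 44.3399655
  N ⇒ keep positive
  λ: degrees = first 3 digits = 31, minutes = 27.37132; 31 + 27.37132/60 = 31.4561887
  W → negative
Point 2:
  Latitude: degrees = first 2 digits = 4, minutes = 5.2329; 4 + 5.2329/60 = 4.0872150
  N → positive
  λ: split at 3 digits → 073° and 52.7732′; 73 + 52.7732/60 = 73.8795533
  hemisphere W, so the sign is −
Point 3:
  Latitude: 52.8229′ = 0.880382°; total 66.8803817
  hemisphere S, so the sign is −
  λ: 132 + 41.05/60 = 132.6841667
  E ⇒ keep positive
Point 4:
  Latitude: split at 2 digits → 62° and 0.481′; 62 + 0.481/60 = 62.0080167
  S ⇒ negate
  Longitude: split at 3 digits → 075° and 8.38522′; 75 + 8.38522/60 = 75.1397537
  W ⇒ negate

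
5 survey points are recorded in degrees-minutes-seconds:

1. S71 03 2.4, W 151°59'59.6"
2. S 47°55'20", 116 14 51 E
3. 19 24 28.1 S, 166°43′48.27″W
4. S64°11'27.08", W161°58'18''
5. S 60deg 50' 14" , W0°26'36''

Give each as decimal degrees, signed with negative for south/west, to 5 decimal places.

Point 1:
  φ: 71° + 3/60 + 2.4/3600 = 71 + 0.050000 + 0.000667 = 71.050667
  hemisphere S, so the sign is −
  Lon: 151° + 59/60 + 59.6/3600 = 151 + 0.983333 + 0.016556 = 151.999889
  W → negative
Point 2:
  φ: 47° + 55/60 + 20/3600 = 47 + 0.916667 + 0.005556 = 47.922222
  hemisphere S, so the sign is −
  Longitude: 14′ + 51″ = 14.85000′; 116 + 14.85000/60 = 116.247500
  E ⇒ keep positive
Point 3:
  φ: 19° + 24/60 + 28.1/3600 = 19 + 0.400000 + 0.007806 = 19.407806
  hemisphere S, so the sign is −
  λ: 166° + 43/60 + 48.27/3600 = 166 + 0.716667 + 0.013408 = 166.730075
  W ⇒ negate
Point 4:
  φ: 64° + 11/60 + 27.08/3600 = 64 + 0.183333 + 0.007522 = 64.190856
  hemisphere S, so the sign is −
  Lon: 58′ + 18″ = 58.30000′; 161 + 58.30000/60 = 161.971667
  W → negative
Point 5:
  Lat: 60° + 50/60 + 14/3600 = 60 + 0.833333 + 0.003889 = 60.837222
  S → negative
  λ: 26′ + 36″ = 26.60000′; 0 + 26.60000/60 = 0.443333
  hemisphere W, so the sign is −

1. -71.05067, -151.99989
2. -47.92222, 116.24750
3. -19.40781, -166.73008
4. -64.19086, -161.97167
5. -60.83722, -0.44333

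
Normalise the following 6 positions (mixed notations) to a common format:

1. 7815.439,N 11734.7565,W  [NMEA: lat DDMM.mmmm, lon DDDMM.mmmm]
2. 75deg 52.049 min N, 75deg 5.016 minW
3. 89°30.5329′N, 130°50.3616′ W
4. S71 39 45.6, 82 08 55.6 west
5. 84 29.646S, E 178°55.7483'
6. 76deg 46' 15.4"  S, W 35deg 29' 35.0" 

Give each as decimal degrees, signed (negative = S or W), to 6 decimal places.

Point 1:
  Latitude: degrees = first 2 digits = 78, minutes = 15.439; 78 + 15.439/60 = 78.2573167
  N ⇒ keep positive
  Longitude: degrees = first 3 digits = 117, minutes = 34.7565; 117 + 34.7565/60 = 117.5792750
  hemisphere W, so the sign is −
Point 2:
  φ: 52.049′ = 0.867483°; total 75.8674833
  N ⇒ keep positive
  Longitude: 75 + 5.016/60 = 75.0836000
  W ⇒ negate
Point 3:
  Latitude: 30.5329′ = 0.508882°; total 89.5088817
  N → positive
  Lon: 50.3616′ = 0.839360°; total 130.8393600
  W ⇒ negate
Point 4:
  φ: 39′ + 45.6″ = 39.76000′; 71 + 39.76000/60 = 71.6626667
  hemisphere S, so the sign is −
  Longitude: 8′ + 55.6″ = 8.92667′; 82 + 8.92667/60 = 82.1487778
  hemisphere W, so the sign is −
Point 5:
  Lat: 84 + 29.646/60 = 84.4941000
  S ⇒ negate
  Longitude: 178 + 55.7483/60 = 178.9291383
  E ⇒ keep positive
Point 6:
  Lat: 76° + 46/60 + 15.4/3600 = 76 + 0.766667 + 0.004278 = 76.7709444
  S ⇒ negate
  λ: 29′ + 35″ = 29.58333′; 35 + 29.58333/60 = 35.4930556
  W ⇒ negate

1. 78.257317, -117.579275
2. 75.867483, -75.083600
3. 89.508882, -130.839360
4. -71.662667, -82.148778
5. -84.494100, 178.929138
6. -76.770944, -35.493056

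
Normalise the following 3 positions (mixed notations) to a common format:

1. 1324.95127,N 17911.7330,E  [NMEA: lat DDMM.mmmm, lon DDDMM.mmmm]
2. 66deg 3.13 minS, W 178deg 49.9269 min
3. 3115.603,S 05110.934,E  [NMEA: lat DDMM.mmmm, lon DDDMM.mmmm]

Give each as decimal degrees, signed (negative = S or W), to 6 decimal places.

1. 13.415855, 179.195550
2. -66.052167, -178.832115
3. -31.260050, 51.182233

Point 1:
  Lat: degrees = first 2 digits = 13, minutes = 24.95127; 13 + 24.95127/60 = 13.4158545
  N ⇒ keep positive
  Lon: split at 3 digits → 179° and 11.733′; 179 + 11.733/60 = 179.1955500
  E → positive
Point 2:
  Latitude: 3.13′ = 0.052167°; total 66.0521667
  hemisphere S, so the sign is −
  Lon: 49.9269′ = 0.832115°; total 178.8321150
  W ⇒ negate
Point 3:
  Lat: split at 2 digits → 31° and 15.603′; 31 + 15.603/60 = 31.2600500
  hemisphere S, so the sign is −
  λ: split at 3 digits → 051° and 10.934′; 51 + 10.934/60 = 51.1822333
  E ⇒ keep positive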